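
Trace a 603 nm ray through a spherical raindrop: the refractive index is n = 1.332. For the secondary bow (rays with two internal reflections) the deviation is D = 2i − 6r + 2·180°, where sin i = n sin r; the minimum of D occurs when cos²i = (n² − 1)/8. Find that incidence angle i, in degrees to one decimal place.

cos²i = (1.332² − 1)/8 = (1.77422 − 1)/8 = 0.09678.
cos i = 0.31109, so i = 71.875°.

71.9°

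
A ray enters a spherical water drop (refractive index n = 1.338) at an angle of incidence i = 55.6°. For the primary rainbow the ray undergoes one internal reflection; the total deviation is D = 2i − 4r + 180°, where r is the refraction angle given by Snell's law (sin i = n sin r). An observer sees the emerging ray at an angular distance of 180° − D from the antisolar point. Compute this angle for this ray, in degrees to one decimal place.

41.1°

sin r = sin 55.6° / 1.338 = 0.8251/1.338 = 0.6167; r = 38.07°.
D = 2·55.6° − 4·38.07° + 180° = 111.20° − 152.30° + 180° = 138.90°.
Angle from antisolar point = 180° − D = 41.10°.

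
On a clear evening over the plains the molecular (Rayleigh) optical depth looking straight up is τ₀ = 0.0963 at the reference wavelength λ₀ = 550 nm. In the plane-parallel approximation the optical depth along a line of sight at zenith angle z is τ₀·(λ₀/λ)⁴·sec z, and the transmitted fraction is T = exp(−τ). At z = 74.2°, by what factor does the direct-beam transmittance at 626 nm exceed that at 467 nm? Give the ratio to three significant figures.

1.60

Airmass: sec 74.2° = 3.6727.
τ(626 nm) = 0.0963 × (550/626)⁴ × 3.6727 = 0.0963 × 0.5959 × 3.6727 = 0.2107.
τ(467 nm) = 0.0963 × (550/467)⁴ × 3.6727 = 0.0963 × 1.9239 × 3.6727 = 0.6804.
T(626)/T(467) = exp(τ_B − τ_A) = exp(0.4697) = 1.5995.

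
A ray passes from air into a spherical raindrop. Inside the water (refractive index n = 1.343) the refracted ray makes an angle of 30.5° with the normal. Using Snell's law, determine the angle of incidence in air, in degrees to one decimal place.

43.0°

Snell: sin θ_i = n · sin θ_r = 1.343 × sin 30.5° = 1.343 × 0.5075 = 0.6816.
θ_i = arcsin(0.6816) = 42.97°.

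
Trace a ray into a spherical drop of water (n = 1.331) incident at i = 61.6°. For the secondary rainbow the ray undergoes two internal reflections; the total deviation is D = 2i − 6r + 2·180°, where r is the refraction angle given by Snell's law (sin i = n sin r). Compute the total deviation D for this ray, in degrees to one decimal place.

sin r = sin 61.6° / 1.331 = 0.8796/1.331 = 0.6609; r = 41.37°.
D = 2·61.6° − 6·41.37° + 2·180° = 123.20° − 248.21° + 360° = 234.99°.

235.0°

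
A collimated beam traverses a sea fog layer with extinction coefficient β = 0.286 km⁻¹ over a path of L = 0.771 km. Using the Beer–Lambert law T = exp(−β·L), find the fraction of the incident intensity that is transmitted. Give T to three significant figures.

τ = β·L = 0.286 × 0.771 = 0.2205.
T = exp(−0.2205) = 0.8021.

0.802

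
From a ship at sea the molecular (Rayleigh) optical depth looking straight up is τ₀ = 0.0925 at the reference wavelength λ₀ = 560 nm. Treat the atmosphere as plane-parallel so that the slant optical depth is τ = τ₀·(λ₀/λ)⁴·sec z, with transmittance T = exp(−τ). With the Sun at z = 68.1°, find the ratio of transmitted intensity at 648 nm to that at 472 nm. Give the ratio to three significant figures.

1.42

Airmass: sec 68.1° = 2.6811.
τ(648 nm) = 0.0925 × (560/648)⁴ × 2.6811 = 0.0925 × 0.5578 × 2.6811 = 0.1383.
τ(472 nm) = 0.0925 × (560/472)⁴ × 2.6811 = 0.0925 × 1.9815 × 2.6811 = 0.4914.
T(648)/T(472) = exp(τ_B − τ_A) = exp(0.3531) = 1.4234.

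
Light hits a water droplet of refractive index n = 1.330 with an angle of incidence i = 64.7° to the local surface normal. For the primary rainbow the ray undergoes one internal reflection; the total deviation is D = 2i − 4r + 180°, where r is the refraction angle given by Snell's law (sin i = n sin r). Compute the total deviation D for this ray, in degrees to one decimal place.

sin r = sin 64.7° / 1.330 = 0.9041/1.330 = 0.6798; r = 42.82°.
D = 2·64.7° − 4·42.82° + 180° = 129.40° − 171.30° + 180° = 138.10°.

138.1°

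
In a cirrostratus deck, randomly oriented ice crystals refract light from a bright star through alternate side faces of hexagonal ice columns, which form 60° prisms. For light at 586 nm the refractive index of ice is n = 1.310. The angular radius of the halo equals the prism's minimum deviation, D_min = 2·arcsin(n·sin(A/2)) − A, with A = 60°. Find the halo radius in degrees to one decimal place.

n·sin(A/2) = 1.310 × sin 30° = 1.310 × 0.5000 = 0.6550.
D_min = 2·arcsin(0.6550) − 60° = 2 × 40.920° − 60° = 21.839°.

21.8°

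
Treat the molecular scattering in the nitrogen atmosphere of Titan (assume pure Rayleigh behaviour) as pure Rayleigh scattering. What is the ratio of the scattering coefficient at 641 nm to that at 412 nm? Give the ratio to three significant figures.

Rayleigh scattering ∝ λ⁻⁴, so the ratio of coefficients is the inverse fourth power of the wavelength ratio.
σ(641)/σ(412) = (412/641)⁴ = (0.6427)⁴ = 0.1707.

0.171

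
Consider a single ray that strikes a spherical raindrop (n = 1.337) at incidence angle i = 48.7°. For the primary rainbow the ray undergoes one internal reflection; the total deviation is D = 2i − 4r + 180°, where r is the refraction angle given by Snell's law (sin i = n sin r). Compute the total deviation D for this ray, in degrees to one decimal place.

sin r = sin 48.7° / 1.337 = 0.7513/1.337 = 0.5619; r = 34.19°.
D = 2·48.7° − 4·34.19° + 180° = 97.40° − 136.75° + 180° = 140.65°.

140.7°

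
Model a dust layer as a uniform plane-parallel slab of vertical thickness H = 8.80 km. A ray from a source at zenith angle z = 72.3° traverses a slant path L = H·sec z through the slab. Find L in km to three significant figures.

28.9 km

sec z = 1/cos 72.3° = 3.2891.
L = 8.80 × 3.2891 = 28.944 km.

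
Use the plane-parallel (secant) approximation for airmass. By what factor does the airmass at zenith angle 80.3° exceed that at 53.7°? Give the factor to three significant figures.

3.51

X(80.3°)/X(53.7°) = sec 80.3° / sec 53.7° = cos 53.7° / cos 80.3° = 0.5920/0.1685 = 3.5137.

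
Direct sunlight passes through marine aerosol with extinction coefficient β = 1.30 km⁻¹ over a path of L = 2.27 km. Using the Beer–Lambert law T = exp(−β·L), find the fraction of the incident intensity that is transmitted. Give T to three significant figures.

0.0523

τ = β·L = 1.30 × 2.27 = 2.9510.
T = exp(−2.9510) = 0.0523.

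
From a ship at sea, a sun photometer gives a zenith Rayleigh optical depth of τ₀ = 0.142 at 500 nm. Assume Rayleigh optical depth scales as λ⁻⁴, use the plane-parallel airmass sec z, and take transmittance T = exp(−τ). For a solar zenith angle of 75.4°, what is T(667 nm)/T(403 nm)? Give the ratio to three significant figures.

3.18

Airmass: sec 75.4° = 3.9672.
τ(667 nm) = 0.142 × (500/667)⁴ × 3.9672 = 0.142 × 0.3158 × 3.9672 = 0.1779.
τ(403 nm) = 0.142 × (500/403)⁴ × 3.9672 = 0.142 × 2.3695 × 3.9672 = 1.3348.
T(667)/T(403) = exp(τ_B − τ_A) = exp(1.1569) = 3.1802.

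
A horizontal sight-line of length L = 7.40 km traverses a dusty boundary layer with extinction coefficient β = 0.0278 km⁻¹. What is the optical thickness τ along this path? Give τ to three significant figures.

0.206

τ = β·L = 0.0278 × 7.40 = 0.2057.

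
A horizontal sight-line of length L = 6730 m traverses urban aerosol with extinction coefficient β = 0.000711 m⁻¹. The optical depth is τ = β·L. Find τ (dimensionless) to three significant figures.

4.79

τ = β·L = 0.000711 × 6730 = 4.7850.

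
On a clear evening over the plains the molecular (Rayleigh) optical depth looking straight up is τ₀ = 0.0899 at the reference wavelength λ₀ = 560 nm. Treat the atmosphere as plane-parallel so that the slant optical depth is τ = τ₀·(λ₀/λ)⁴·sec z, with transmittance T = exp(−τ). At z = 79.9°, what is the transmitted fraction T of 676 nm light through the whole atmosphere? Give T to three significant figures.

0.786

sec 79.9° = 5.7023.
τ = 0.0899 × (560/676)⁴ × 5.7023 = 0.0899 × 0.4709 × 5.7023 = 0.2414.
T = exp(−0.2414) = 0.7855.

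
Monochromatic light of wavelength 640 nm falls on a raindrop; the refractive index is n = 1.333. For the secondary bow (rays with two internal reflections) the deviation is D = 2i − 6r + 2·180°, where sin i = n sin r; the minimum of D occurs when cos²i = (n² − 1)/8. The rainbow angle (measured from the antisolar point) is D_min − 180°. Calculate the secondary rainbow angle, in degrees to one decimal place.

cos²i = (1.77689 − 1)/8 = 0.09711; i = arccos(0.31163) = 71.843°.
sin r = sin 71.843°/1.333 = 0.71283; r = 45.466°.
D_min = 2·71.843° − 6·45.466° + 360° = 230.891°.
Rainbow angle = D_min − 180° = 50.891°.

50.9°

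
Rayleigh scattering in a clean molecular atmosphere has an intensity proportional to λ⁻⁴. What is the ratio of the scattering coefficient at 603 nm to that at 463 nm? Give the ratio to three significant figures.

0.348

Rayleigh scattering ∝ λ⁻⁴, so the ratio of coefficients is the inverse fourth power of the wavelength ratio.
σ(603)/σ(463) = (463/603)⁴ = (0.7678)⁴ = 0.3476.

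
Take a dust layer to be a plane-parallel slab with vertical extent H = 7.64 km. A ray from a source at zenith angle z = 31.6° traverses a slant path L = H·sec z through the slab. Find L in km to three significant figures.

sec z = 1/cos 31.6° = 1.1741.
L = 7.64 × 1.1741 = 8.970 km.

8.97 km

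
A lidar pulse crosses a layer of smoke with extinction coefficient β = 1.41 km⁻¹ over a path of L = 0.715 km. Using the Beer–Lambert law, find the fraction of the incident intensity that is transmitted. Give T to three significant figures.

0.365

τ = β·L = 1.41 × 0.715 = 1.0081.
T = exp(−1.0081) = 0.3649.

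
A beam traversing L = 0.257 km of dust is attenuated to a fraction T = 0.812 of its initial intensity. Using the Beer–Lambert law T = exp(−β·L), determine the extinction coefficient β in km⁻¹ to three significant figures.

0.810 km⁻¹

Beer–Lambert: T = exp(−βL) ⇒ β = −ln(T)/L = −ln(0.812)/0.257 = 0.2083/0.257 = 0.8103 km⁻¹.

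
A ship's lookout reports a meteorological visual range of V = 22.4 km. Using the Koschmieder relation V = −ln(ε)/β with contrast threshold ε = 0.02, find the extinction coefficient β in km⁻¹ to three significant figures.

β = −ln(0.02) / V = 3.912 / 22.4 = 0.1746 km⁻¹.

0.175 km⁻¹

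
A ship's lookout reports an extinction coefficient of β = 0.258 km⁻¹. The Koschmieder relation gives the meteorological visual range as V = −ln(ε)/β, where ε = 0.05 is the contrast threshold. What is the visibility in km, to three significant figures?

V = −ln(0.05) / 0.258 = 2.996 / 0.258 = 11.6114 km.

11.6 km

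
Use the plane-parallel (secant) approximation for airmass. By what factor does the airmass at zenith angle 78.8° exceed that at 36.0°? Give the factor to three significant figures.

4.17

X(78.8°)/X(36.0°) = sec 78.8° / sec 36.0° = cos 36.0° / cos 78.8° = 0.8090/0.1942 = 4.1652.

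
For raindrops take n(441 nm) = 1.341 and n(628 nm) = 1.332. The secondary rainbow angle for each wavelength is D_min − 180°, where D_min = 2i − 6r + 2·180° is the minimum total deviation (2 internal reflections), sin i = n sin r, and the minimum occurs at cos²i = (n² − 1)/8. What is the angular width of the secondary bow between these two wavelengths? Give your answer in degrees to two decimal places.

2.34°

At 441 nm (n = 1.341): cos²i = 0.09979 → i = 71.586°, r = 45.034°, D_min = 232.966°, rainbow angle = 52.966°.
At 628 nm (n = 1.332): cos²i = 0.09678 → i = 71.875°, r = 45.520°, D_min = 230.628°, rainbow angle = 50.628°.
Angular width = |52.966° − 50.628°| = 2.337°.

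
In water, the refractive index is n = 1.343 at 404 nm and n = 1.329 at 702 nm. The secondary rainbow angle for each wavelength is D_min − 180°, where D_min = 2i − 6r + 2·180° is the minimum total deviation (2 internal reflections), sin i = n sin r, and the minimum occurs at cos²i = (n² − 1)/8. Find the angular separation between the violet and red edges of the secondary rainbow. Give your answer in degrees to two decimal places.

At 404 nm (n = 1.343): cos²i = 0.10046 → i = 71.522°, r = 44.928°, D_min = 233.478°, rainbow angle = 53.478°.
At 702 nm (n = 1.329): cos²i = 0.09578 → i = 71.972°, r = 45.685°, D_min = 229.837°, rainbow angle = 49.837°.
Angular width = |53.478° − 49.837°| = 3.641°.

3.64°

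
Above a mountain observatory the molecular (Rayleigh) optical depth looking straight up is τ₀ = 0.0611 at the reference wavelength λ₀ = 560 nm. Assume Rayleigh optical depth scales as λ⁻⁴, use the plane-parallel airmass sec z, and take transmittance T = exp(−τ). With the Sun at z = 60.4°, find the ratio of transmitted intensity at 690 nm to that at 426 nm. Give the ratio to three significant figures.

Airmass: sec 60.4° = 2.0245.
τ(690 nm) = 0.0611 × (560/690)⁴ × 2.0245 = 0.0611 × 0.4339 × 2.0245 = 0.0537.
τ(426 nm) = 0.0611 × (560/426)⁴ × 2.0245 = 0.0611 × 2.9862 × 2.0245 = 0.3694.
T(690)/T(426) = exp(τ_B − τ_A) = exp(0.3157) = 1.3712.

1.37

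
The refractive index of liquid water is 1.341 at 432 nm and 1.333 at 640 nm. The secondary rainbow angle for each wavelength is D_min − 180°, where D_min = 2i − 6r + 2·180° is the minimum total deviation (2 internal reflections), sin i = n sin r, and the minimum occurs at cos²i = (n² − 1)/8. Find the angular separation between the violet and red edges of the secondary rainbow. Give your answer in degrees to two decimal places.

At 432 nm (n = 1.341): cos²i = 0.09979 → i = 71.586°, r = 45.034°, D_min = 232.966°, rainbow angle = 52.966°.
At 640 nm (n = 1.333): cos²i = 0.09711 → i = 71.843°, r = 45.466°, D_min = 230.891°, rainbow angle = 50.891°.
Angular width = |52.966° − 50.891°| = 2.075°.

2.08°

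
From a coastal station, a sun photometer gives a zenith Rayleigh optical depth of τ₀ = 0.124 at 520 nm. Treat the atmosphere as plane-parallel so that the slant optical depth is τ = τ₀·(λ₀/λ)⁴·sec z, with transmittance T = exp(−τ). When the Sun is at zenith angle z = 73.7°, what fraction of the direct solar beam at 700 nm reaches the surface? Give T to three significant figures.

0.874

sec 73.7° = 3.5629.
τ = 0.124 × (520/700)⁴ × 3.5629 = 0.124 × 0.3045 × 3.5629 = 0.1345.
T = exp(−0.1345) = 0.8741.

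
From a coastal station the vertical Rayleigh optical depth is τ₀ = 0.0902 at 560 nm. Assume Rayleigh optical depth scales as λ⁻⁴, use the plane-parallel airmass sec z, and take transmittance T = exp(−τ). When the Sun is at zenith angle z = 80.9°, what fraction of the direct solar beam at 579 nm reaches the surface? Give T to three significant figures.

0.607

sec 80.9° = 6.3228.
τ = 0.0902 × (560/579)⁴ × 6.3228 = 0.0902 × 0.8751 × 6.3228 = 0.4991.
T = exp(−0.4991) = 0.6071.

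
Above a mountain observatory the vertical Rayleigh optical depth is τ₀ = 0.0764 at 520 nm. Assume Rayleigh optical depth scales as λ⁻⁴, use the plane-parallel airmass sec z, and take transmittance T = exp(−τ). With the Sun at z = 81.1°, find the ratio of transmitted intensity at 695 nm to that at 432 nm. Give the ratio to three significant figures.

Airmass: sec 81.1° = 6.4637.
τ(695 nm) = 0.0764 × (520/695)⁴ × 6.4637 = 0.0764 × 0.3134 × 6.4637 = 0.1548.
τ(432 nm) = 0.0764 × (520/432)⁴ × 6.4637 = 0.0764 × 2.0993 × 6.4637 = 1.0367.
T(695)/T(432) = exp(τ_B − τ_A) = exp(0.8819) = 2.4156.

2.42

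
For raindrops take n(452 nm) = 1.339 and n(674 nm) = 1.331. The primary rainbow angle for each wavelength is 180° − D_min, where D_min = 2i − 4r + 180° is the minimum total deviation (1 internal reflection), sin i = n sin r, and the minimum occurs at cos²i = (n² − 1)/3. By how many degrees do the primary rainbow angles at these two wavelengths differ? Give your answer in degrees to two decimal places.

At 452 nm (n = 1.339): cos²i = 0.26431 → i = 59.062°, r = 39.834°, D_min = 138.786°, rainbow angle = 41.214°.
At 674 nm (n = 1.331): cos²i = 0.25719 → i = 59.527°, r = 40.356°, D_min = 137.630°, rainbow angle = 42.370°.
Angular width = |41.214° − 42.370°| = 1.156°.

1.16°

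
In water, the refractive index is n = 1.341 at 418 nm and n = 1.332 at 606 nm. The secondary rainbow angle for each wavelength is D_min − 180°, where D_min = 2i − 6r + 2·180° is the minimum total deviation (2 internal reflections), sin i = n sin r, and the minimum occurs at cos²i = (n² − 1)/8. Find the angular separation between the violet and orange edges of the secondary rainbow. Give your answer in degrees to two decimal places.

2.34°

At 418 nm (n = 1.341): cos²i = 0.09979 → i = 71.586°, r = 45.034°, D_min = 232.966°, rainbow angle = 52.966°.
At 606 nm (n = 1.332): cos²i = 0.09678 → i = 71.875°, r = 45.520°, D_min = 230.628°, rainbow angle = 50.628°.
Angular width = |52.966° − 50.628°| = 2.337°.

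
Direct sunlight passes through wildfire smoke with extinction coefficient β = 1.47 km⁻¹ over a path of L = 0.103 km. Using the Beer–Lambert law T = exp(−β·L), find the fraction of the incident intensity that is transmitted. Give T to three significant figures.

τ = β·L = 1.47 × 0.103 = 0.1514.
T = exp(−0.1514) = 0.8595.

0.859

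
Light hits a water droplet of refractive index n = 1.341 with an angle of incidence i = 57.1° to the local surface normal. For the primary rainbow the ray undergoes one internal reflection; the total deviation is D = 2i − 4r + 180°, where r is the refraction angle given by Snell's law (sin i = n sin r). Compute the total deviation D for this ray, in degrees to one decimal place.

139.1°

sin r = sin 57.1° / 1.341 = 0.8396/1.341 = 0.6261; r = 38.76°.
D = 2·57.1° − 4·38.76° + 180° = 114.20° − 155.06° + 180° = 139.14°.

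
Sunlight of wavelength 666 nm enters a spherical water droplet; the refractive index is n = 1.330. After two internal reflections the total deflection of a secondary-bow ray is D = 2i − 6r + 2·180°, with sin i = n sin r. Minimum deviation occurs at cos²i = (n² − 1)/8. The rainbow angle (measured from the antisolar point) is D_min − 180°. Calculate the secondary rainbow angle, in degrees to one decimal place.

50.1°

cos²i = (1.76890 − 1)/8 = 0.09611; i = arccos(0.31002) = 71.940°.
sin r = sin 71.940°/1.330 = 0.71483; r = 45.630°.
D_min = 2·71.940° − 6·45.630° + 360° = 230.101°.
Rainbow angle = D_min − 180° = 50.101°.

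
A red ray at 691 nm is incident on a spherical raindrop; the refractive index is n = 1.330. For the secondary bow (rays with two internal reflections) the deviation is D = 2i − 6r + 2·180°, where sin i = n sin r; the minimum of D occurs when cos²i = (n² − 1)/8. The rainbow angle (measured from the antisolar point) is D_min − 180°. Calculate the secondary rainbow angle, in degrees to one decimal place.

cos²i = (1.76890 − 1)/8 = 0.09611; i = arccos(0.31002) = 71.940°.
sin r = sin 71.940°/1.330 = 0.71483; r = 45.630°.
D_min = 2·71.940° − 6·45.630° + 360° = 230.101°.
Rainbow angle = D_min − 180° = 50.101°.

50.1°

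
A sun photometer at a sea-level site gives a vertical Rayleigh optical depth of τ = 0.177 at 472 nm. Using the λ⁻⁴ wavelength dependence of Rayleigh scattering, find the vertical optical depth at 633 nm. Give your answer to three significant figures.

0.0547

τ(633 nm) = τ(472 nm) × (472/633)⁴ = 0.177 × (0.7457)⁴ = 0.177 × 0.3091 = 0.0547.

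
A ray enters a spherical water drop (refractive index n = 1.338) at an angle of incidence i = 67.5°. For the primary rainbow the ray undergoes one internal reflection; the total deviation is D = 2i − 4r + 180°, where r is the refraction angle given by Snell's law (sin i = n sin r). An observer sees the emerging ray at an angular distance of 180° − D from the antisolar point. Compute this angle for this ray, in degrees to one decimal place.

39.7°

sin r = sin 67.5° / 1.338 = 0.9239/1.338 = 0.6905; r = 43.67°.
D = 2·67.5° − 4·43.67° + 180° = 135.00° − 174.68° + 180° = 140.32°.
Angle from antisolar point = 180° − D = 39.68°.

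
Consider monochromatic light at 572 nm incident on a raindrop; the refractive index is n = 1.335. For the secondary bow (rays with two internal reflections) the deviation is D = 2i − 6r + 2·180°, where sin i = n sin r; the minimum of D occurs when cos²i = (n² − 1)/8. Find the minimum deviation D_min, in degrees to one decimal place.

231.4°

cos²i = (1.78222 − 1)/8 = 0.09778; i = arccos(0.31269) = 71.778°.
sin r = sin 71.778°/1.335 = 0.71150; r = 45.357°.
D_min = 2·71.778° − 6·45.357° + 360° = 231.414°.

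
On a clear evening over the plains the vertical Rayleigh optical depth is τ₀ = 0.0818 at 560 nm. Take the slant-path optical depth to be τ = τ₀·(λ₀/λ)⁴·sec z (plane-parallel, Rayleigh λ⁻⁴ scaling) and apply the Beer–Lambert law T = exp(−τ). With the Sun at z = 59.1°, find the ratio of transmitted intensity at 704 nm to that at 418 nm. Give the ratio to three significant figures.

1.57

Airmass: sec 59.1° = 1.9473.
τ(704 nm) = 0.0818 × (560/704)⁴ × 1.9473 = 0.0818 × 0.4004 × 1.9473 = 0.0638.
τ(418 nm) = 0.0818 × (560/418)⁴ × 1.9473 = 0.0818 × 3.2214 × 1.9473 = 0.5131.
T(704)/T(418) = exp(τ_B − τ_A) = exp(0.4494) = 1.5673.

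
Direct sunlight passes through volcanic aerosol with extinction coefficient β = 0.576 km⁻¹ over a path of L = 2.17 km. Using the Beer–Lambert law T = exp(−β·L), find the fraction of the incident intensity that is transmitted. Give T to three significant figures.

0.287

τ = β·L = 0.576 × 2.17 = 1.2499.
T = exp(−1.2499) = 0.2865.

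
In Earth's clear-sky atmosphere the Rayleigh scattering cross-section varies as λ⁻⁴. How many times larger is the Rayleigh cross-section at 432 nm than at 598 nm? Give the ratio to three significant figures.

Rayleigh scattering ∝ λ⁻⁴, so the ratio of coefficients is the inverse fourth power of the wavelength ratio.
σ(432)/σ(598) = (598/432)⁴ = (1.3843)⁴ = 3.672.

3.67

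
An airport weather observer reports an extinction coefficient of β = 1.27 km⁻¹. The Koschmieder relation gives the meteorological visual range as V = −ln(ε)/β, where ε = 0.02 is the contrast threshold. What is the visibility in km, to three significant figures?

3.08 km

V = −ln(0.02) / 1.27 = 3.912 / 1.27 = 3.0803 km.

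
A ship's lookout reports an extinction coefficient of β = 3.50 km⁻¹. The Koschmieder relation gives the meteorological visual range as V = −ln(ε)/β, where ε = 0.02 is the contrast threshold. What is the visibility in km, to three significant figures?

V = −ln(0.02) / 3.50 = 3.912 / 3.50 = 1.1177 km.

1.12 km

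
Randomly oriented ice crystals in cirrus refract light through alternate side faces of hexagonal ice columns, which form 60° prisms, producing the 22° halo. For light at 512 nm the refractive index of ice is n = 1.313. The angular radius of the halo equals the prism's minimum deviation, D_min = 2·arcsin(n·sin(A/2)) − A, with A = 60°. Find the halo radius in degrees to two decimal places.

22.07°

n·sin(A/2) = 1.313 × sin 30° = 1.313 × 0.5000 = 0.6565.
D_min = 2·arcsin(0.6565) − 60° = 2 × 41.033° − 60° = 22.067°.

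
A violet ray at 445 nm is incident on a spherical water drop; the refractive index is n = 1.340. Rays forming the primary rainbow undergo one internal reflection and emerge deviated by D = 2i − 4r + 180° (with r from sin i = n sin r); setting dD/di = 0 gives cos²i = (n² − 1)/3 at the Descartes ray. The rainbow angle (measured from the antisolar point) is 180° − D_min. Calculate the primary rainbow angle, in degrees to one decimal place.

41.1°

cos²i = (1.79560 − 1)/3 = 0.26520; i = arccos(0.51498) = 59.004°.
sin r = sin 59.004°/1.340 = 0.63971; r = 39.770°.
D_min = 2·59.004° − 4·39.770° + 180° = 138.929°.
Rainbow angle = 180° − D_min = 41.071°.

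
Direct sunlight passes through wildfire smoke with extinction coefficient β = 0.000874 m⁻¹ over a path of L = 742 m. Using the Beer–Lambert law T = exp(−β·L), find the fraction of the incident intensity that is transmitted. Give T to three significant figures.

0.523

τ = β·L = 0.000874 × 742 = 0.6485.
T = exp(−0.6485) = 0.5228.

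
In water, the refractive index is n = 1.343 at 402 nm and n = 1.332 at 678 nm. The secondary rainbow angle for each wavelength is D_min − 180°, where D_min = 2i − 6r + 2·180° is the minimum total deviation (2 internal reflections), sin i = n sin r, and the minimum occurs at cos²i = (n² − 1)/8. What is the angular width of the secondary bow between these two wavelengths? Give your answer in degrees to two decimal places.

2.85°

At 402 nm (n = 1.343): cos²i = 0.10046 → i = 71.522°, r = 44.928°, D_min = 233.478°, rainbow angle = 53.478°.
At 678 nm (n = 1.332): cos²i = 0.09678 → i = 71.875°, r = 45.520°, D_min = 230.628°, rainbow angle = 50.628°.
Angular width = |53.478° − 50.628°| = 2.849°.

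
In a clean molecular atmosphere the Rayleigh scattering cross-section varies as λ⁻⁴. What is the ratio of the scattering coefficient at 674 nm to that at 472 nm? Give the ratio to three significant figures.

Rayleigh scattering ∝ λ⁻⁴, so the ratio of coefficients is the inverse fourth power of the wavelength ratio.
σ(674)/σ(472) = (472/674)⁴ = (0.7003)⁴ = 0.2405.

0.241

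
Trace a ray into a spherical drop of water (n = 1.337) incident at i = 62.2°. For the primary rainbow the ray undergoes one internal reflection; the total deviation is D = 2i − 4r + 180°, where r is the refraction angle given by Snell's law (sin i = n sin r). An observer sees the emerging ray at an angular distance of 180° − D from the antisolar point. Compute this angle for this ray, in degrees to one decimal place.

41.3°

sin r = sin 62.2° / 1.337 = 0.8846/1.337 = 0.6616; r = 41.42°.
D = 2·62.2° − 4·41.42° + 180° = 124.40° − 165.69° + 180° = 138.71°.
Angle from antisolar point = 180° − D = 41.29°.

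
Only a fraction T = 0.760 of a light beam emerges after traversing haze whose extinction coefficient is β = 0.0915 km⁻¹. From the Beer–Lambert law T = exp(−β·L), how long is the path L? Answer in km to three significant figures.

Beer–Lambert: T = exp(−βL) ⇒ L = −ln(T)/β = −ln(0.760)/0.0915 = 0.2744/0.0915 = 2.999 km.

3.00 km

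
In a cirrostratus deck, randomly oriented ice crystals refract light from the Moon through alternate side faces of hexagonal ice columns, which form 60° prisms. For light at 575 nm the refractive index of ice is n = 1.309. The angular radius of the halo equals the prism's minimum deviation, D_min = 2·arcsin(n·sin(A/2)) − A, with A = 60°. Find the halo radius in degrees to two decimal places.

n·sin(A/2) = 1.309 × sin 30° = 1.309 × 0.5000 = 0.6545.
D_min = 2·arcsin(0.6545) − 60° = 2 × 40.882° − 60° = 21.763°.

21.76°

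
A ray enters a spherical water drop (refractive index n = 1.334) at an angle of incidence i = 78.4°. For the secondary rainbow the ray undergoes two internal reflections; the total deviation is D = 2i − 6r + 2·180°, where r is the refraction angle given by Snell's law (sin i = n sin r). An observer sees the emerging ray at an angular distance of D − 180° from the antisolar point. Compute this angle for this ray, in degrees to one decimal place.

sin r = sin 78.4° / 1.334 = 0.9796/1.334 = 0.7343; r = 47.25°.
D = 2·78.4° − 6·47.25° + 2·180° = 156.80° − 283.50° + 360° = 233.30°.
Angle from antisolar point = D − 180° = 53.30°.

53.3°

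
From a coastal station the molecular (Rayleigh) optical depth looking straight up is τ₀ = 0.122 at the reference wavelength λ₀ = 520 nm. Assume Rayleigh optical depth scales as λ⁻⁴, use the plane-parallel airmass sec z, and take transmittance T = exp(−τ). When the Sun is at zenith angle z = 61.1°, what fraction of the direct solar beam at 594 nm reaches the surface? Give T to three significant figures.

0.862

sec 61.1° = 2.0692.
τ = 0.122 × (520/594)⁴ × 2.0692 = 0.122 × 0.5873 × 2.0692 = 0.1483.
T = exp(−0.1483) = 0.8622.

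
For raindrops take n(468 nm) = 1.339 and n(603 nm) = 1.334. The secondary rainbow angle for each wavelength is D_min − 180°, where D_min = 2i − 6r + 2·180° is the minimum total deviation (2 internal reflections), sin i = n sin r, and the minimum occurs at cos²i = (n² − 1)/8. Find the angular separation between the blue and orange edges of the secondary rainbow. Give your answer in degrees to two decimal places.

1.30°

At 468 nm (n = 1.339): cos²i = 0.09912 → i = 71.650°, r = 45.141°, D_min = 232.451°, rainbow angle = 52.451°.
At 603 nm (n = 1.334): cos²i = 0.09744 → i = 71.810°, r = 45.411°, D_min = 231.153°, rainbow angle = 51.153°.
Angular width = |52.451° − 51.153°| = 1.299°.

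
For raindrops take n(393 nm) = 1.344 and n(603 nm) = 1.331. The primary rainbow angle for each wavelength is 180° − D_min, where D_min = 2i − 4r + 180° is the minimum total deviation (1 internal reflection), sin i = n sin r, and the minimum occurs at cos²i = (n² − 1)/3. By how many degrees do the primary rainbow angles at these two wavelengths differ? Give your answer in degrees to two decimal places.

At 393 nm (n = 1.344): cos²i = 0.26878 → i = 58.772°, r = 39.512°, D_min = 139.495°, rainbow angle = 40.505°.
At 603 nm (n = 1.331): cos²i = 0.25719 → i = 59.527°, r = 40.356°, D_min = 137.630°, rainbow angle = 42.370°.
Angular width = |40.505° − 42.370°| = 1.865°.

1.86°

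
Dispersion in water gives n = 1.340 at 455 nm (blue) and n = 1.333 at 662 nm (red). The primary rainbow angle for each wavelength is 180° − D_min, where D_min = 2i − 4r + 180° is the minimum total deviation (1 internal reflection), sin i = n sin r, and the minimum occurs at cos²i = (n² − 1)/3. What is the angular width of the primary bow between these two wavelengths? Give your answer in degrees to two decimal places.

At 455 nm (n = 1.340): cos²i = 0.26520 → i = 59.004°, r = 39.770°, D_min = 138.929°, rainbow angle = 41.071°.
At 662 nm (n = 1.333): cos²i = 0.25896 → i = 59.410°, r = 40.225°, D_min = 137.922°, rainbow angle = 42.078°.
Angular width = |41.071° − 42.078°| = 1.007°.

1.01°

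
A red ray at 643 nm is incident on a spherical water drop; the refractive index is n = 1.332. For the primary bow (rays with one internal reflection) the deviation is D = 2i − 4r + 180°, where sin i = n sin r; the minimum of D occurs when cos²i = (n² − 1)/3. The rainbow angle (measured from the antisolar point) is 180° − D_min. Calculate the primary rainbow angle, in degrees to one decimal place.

42.2°

cos²i = (1.77422 − 1)/3 = 0.25807; i = arccos(0.50801) = 59.469°.
sin r = sin 59.469°/1.332 = 0.64666; r = 40.290°.
D_min = 2·59.469° − 4·40.290° + 180° = 137.776°.
Rainbow angle = 180° − D_min = 42.224°.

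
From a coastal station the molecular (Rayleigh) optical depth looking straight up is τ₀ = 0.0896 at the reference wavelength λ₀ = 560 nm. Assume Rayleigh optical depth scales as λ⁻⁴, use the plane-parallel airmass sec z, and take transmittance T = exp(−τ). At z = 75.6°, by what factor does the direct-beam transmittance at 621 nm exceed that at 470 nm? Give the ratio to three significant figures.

Airmass: sec 75.6° = 4.0211.
τ(621 nm) = 0.0896 × (560/621)⁴ × 4.0211 = 0.0896 × 0.6613 × 4.0211 = 0.2383.
τ(470 nm) = 0.0896 × (560/470)⁴ × 4.0211 = 0.0896 × 2.0154 × 4.0211 = 0.7261.
T(621)/T(470) = exp(τ_B − τ_A) = exp(0.4879) = 1.6288.

1.63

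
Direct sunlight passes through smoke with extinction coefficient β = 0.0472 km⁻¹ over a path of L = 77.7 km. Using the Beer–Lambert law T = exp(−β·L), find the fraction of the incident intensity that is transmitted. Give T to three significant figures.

0.0255

τ = β·L = 0.0472 × 77.7 = 3.6674.
T = exp(−3.6674) = 0.0255.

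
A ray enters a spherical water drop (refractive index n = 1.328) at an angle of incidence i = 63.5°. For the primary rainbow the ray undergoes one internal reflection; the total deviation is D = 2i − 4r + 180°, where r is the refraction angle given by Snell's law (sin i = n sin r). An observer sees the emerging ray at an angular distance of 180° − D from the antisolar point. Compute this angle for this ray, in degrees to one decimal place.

42.5°

sin r = sin 63.5° / 1.328 = 0.8949/1.328 = 0.6739; r = 42.37°.
D = 2·63.5° − 4·42.37° + 180° = 127.00° − 169.47° + 180° = 137.53°.
Angle from antisolar point = 180° − D = 42.47°.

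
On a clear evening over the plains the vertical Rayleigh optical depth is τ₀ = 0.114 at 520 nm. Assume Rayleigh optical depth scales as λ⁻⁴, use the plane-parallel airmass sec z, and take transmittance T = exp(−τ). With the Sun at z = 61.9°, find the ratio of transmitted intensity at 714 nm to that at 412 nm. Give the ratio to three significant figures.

Airmass: sec 61.9° = 2.1231.
τ(714 nm) = 0.114 × (520/714)⁴ × 2.1231 = 0.114 × 0.2813 × 2.1231 = 0.0681.
τ(412 nm) = 0.114 × (520/412)⁴ × 2.1231 = 0.114 × 2.5376 × 2.1231 = 0.6142.
T(714)/T(412) = exp(τ_B − τ_A) = exp(0.5461) = 1.7265.

1.73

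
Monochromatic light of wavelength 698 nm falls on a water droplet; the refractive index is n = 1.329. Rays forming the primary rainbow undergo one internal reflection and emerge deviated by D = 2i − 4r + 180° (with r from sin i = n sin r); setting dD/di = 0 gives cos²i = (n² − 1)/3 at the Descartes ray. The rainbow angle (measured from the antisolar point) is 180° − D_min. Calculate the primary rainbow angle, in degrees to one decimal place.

cos²i = (1.76624 − 1)/3 = 0.25541; i = arccos(0.50538) = 59.643°.
sin r = sin 59.643°/1.329 = 0.64928; r = 40.487°.
D_min = 2·59.643° − 4·40.487° + 180° = 137.337°.
Rainbow angle = 180° − D_min = 42.663°.

42.7°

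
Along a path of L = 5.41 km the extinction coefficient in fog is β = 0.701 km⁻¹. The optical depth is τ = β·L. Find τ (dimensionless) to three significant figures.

τ = β·L = 0.701 × 5.41 = 3.7924.

3.79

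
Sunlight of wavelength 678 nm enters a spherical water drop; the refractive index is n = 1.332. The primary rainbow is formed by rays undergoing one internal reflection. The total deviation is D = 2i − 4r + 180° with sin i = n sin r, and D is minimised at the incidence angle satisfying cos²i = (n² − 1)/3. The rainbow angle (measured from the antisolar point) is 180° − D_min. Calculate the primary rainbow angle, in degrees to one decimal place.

cos²i = (1.77422 − 1)/3 = 0.25807; i = arccos(0.50801) = 59.469°.
sin r = sin 59.469°/1.332 = 0.64666; r = 40.290°.
D_min = 2·59.469° − 4·40.290° + 180° = 137.776°.
Rainbow angle = 180° − D_min = 42.224°.

42.2°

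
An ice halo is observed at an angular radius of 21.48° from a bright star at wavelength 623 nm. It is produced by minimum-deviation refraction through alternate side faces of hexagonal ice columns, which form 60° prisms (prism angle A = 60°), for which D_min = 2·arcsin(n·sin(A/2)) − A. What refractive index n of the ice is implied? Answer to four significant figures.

Rearranging: n = sin((D_min + A)/2) / sin(A/2).
(D_min + A)/2 = (21.48° + 60°)/2 = 40.740°.
n = sin 40.740° / sin 30° = 0.6526 / 0.5000 = 1.3053.

1.305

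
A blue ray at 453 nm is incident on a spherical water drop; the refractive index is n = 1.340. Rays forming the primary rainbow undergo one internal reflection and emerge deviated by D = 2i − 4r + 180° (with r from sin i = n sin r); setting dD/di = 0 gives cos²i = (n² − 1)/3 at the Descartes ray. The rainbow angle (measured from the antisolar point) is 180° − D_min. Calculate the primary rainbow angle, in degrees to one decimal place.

cos²i = (1.79560 − 1)/3 = 0.26520; i = arccos(0.51498) = 59.004°.
sin r = sin 59.004°/1.340 = 0.63971; r = 39.770°.
D_min = 2·59.004° − 4·39.770° + 180° = 138.929°.
Rainbow angle = 180° − D_min = 41.071°.

41.1°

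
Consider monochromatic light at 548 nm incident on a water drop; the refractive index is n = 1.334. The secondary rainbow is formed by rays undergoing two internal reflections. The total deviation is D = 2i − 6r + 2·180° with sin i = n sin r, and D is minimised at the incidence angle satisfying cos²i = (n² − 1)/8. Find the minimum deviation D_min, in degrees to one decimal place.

cos²i = (1.77956 − 1)/8 = 0.09744; i = arccos(0.31216) = 71.810°.
sin r = sin 71.810°/1.334 = 0.71217; r = 45.411°.
D_min = 2·71.810° − 6·45.411° + 360° = 231.153°.

231.2°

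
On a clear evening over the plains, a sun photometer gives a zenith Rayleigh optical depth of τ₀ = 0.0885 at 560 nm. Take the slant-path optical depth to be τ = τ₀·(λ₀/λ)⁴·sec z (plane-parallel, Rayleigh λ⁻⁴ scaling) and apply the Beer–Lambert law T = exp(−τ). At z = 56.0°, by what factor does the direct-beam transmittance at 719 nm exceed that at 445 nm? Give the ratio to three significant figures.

Airmass: sec 56.0° = 1.7883.
τ(719 nm) = 0.0885 × (560/719)⁴ × 1.7883 = 0.0885 × 0.3680 × 1.7883 = 0.0582.
τ(445 nm) = 0.0885 × (560/445)⁴ × 1.7883 = 0.0885 × 2.5079 × 1.7883 = 0.3969.
T(719)/T(445) = exp(τ_B − τ_A) = exp(0.3387) = 1.4031.

1.40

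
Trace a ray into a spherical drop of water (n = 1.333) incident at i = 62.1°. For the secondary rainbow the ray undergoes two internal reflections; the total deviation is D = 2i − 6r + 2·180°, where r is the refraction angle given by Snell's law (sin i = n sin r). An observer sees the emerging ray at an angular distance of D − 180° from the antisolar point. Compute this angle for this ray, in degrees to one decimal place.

55.0°

sin r = sin 62.1° / 1.333 = 0.8838/1.333 = 0.6630; r = 41.53°.
D = 2·62.1° − 6·41.53° + 2·180° = 124.20° − 249.17° + 360° = 235.03°.
Angle from antisolar point = D − 180° = 55.03°.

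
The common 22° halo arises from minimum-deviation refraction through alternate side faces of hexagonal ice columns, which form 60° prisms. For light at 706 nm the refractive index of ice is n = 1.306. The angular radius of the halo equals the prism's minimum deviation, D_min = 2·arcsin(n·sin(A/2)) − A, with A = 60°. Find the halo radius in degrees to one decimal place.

n·sin(A/2) = 1.306 × sin 30° = 1.306 × 0.5000 = 0.6530.
D_min = 2·arcsin(0.6530) − 60° = 2 × 40.768° − 60° = 21.536°.

21.5°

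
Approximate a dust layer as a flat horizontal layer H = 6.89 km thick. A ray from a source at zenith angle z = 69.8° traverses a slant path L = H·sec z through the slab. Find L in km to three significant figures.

sec z = 1/cos 69.8° = 2.8960.
L = 6.89 × 2.8960 = 19.954 km.

20.0 km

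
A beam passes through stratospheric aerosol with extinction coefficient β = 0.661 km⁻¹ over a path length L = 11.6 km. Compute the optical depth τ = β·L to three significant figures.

7.67

τ = β·L = 0.661 × 11.6 = 7.6676.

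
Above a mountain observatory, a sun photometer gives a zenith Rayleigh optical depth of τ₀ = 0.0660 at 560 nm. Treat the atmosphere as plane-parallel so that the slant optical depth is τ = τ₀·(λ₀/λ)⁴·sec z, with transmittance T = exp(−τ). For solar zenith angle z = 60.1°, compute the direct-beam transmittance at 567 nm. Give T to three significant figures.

0.882

sec 60.1° = 2.0061.
τ = 0.0660 × (560/567)⁴ × 2.0061 = 0.0660 × 0.9515 × 2.0061 = 0.1260.
T = exp(−0.1260) = 0.8816.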